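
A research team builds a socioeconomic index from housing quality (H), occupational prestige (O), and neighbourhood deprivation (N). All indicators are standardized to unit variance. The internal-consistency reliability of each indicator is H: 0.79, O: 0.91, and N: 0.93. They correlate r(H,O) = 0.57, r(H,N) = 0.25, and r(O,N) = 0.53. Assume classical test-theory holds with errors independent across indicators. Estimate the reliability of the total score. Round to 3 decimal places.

0.935

Var(H+O+N) = 3 + 2·[0.57 + 0.25 + 0.53] = 3 + 2.7 = 5.7.
Under uncorrelated errors the observed covariances equal the true-score covariances, so only the own-variance terms attenuate.
True-score variance = [0.79 + 0.91 + 0.93] + 2.7 = 2.63 + 2.7 = 5.33.
Reliability = 5.33 / 5.7 = 0.935.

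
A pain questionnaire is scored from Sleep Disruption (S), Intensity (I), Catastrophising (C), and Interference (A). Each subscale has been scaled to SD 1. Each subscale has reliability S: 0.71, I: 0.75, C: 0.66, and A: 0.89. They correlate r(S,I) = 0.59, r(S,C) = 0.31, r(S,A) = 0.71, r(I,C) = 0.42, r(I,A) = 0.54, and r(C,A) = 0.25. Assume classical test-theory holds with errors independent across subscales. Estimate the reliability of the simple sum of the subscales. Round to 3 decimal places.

Var(S+I+C+A) = 4 + 2·[0.59 + 0.31 + 0.71 + 0.42 + 0.54 + 0.25] = 4 + 5.64 = 9.64.
With uncorrelated errors the cross-covariances are all true-score covariance, so they carry over unchanged; only the diagonal terms shrink to ρᵢσᵢ².
True-score variance = [0.71 + 0.75 + 0.66 + 0.89] + 5.64 = 3.01 + 5.64 = 8.65.
Reliability = 8.65 / 9.64 = 0.897.

0.897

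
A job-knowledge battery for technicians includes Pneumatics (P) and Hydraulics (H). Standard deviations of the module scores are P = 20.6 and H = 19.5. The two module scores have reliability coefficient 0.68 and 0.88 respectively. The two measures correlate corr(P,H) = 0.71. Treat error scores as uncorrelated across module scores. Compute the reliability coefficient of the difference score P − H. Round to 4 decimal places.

Var(P−H) = 20.6² + 19.5² − 2·20.6·19.5·0.71 = 804.61 − 570.414 = 234.196.
Under uncorrelated errors the observed covariances equal the true-score covariances, so only the own-variance terms attenuate.
True-score variance = [20.6²·0.68 + 19.5²·0.88] − 570.414 = 623.185 − 570.414 = 52.7708.
Reliability = 52.7708 / 234.196 = 0.2253.

0.2253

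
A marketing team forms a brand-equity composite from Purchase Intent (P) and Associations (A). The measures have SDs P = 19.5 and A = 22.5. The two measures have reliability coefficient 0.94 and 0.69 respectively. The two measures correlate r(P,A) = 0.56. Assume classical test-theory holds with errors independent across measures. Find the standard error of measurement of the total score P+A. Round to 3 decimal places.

Var(total) = 886.5 + 491.4 = 1377.9.
True-score variance = 706.747 + 491.4 = 1198.15, so reliability = 0.8695.
Error variance = 1377.9 − 1198.15 = 179.753; SEM = √179.753 = 13.407.

13.407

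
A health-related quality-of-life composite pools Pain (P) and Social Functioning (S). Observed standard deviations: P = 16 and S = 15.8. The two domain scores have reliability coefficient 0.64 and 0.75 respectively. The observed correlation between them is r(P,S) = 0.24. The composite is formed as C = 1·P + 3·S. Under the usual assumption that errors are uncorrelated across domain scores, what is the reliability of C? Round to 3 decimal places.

0.772

Var(C) = 16² + 3²·15.8² + 2·[3·16·15.8·0.24] = 2502.76 + 364.032 = 2866.79.
Under uncorrelated errors the observed covariances equal the true-score covariances, so only the own-variance terms attenuate.
True-score variance = [16²·0.64 + 3²·15.8²·0.75] + 364.032 = 1848.91 + 364.032 = 2212.94.
Reliability = 2212.94 / 2866.79 = 0.772.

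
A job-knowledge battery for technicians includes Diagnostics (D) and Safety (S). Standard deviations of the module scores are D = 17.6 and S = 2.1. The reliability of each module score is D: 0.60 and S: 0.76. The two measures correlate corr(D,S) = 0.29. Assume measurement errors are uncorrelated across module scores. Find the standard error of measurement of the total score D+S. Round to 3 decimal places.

11.179

Var(total) = 314.17 + 21.4368 = 335.607.
True-score variance = 189.208 + 21.4368 = 210.644, so reliability = 0.6277.
Error variance = 335.607 − 210.644 = 124.962; SEM = √124.962 = 11.179.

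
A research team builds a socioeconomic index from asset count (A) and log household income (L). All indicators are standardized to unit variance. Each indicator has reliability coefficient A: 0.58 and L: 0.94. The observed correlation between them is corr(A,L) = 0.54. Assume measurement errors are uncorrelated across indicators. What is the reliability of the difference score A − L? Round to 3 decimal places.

Var(A−L) = 1 + 1 − 2·0.54 = 2 − 1.08 = 0.92.
Because errors are independent across components, Cov(Tᵢ,Tⱼ) = Cov(Xᵢ,Xⱼ); the off-diagonal part of the true-score variance is the same as above.
True-score variance = [0.58 + 0.94] − 1.08 = 1.52 − 1.08 = 0.44.
Reliability = 0.44 / 0.92 = 0.478.

0.478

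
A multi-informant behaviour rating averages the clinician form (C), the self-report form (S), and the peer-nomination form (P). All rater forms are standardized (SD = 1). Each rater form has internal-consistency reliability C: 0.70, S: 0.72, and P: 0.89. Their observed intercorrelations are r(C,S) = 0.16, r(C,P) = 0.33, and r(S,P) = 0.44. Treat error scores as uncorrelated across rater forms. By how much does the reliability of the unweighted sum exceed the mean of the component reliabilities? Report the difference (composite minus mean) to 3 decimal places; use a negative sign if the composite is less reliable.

0.088

Var(sum) = 3 + 1.86 = 4.86; true-score variance = 2.31 + 1.86 = 4.17; composite reliability = 0.8580.
Mean component reliability = 0.7700.
Difference = 0.8580 − 0.7700 = 0.088.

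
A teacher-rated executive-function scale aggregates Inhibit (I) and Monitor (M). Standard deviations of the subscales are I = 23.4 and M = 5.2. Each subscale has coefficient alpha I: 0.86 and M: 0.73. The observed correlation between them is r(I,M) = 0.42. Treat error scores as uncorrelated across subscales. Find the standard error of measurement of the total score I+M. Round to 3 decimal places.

9.163

Var(total) = 574.6 + 102.211 = 676.811.
True-score variance = 490.641 + 102.211 = 592.852, so reliability = 0.8759.
Error variance = 676.811 − 592.852 = 83.9592; SEM = √83.9592 = 9.163.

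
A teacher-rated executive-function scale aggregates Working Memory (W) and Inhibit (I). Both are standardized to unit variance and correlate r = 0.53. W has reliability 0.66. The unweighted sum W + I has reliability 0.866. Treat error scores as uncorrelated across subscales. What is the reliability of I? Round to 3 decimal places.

0.930

Var(W+I) = 2 + 2·0.53 = 3.060.
True-score variance = ρ_W + ρ_I + 2·0.53, so 0.866 = (0.66 + ρ_I + 1.06) / 3.060.
ρ_I = 0.866·3.060 − 0.66 − 1.06 = 0.930.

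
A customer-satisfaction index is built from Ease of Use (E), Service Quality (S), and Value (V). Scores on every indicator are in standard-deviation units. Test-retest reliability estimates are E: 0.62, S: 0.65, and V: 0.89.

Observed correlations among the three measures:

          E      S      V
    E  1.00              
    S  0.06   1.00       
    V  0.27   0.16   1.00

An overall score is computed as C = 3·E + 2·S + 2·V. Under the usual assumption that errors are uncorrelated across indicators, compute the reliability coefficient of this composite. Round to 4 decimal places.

Var(C) = 3² + 2² + 2² + 2·[6·0.06 + 6·0.27 + 4·0.16] = 17 + 5.24 = 22.24.
With uncorrelated errors the cross-covariances are all true-score covariance, so they carry over unchanged; only the diagonal terms shrink to ρᵢσᵢ².
True-score variance = [3²·0.62 + 2²·0.65 + 2²·0.89] + 5.24 = 11.74 + 5.24 = 16.98.
Reliability = 16.98 / 22.24 = 0.7635.

0.7635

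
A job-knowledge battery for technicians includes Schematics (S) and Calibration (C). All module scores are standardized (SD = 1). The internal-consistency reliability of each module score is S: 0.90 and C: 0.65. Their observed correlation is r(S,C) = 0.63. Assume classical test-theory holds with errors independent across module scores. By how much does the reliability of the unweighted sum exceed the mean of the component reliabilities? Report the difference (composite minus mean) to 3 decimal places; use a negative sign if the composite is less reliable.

Var(sum) = 2 + 1.26 = 3.26; true-score variance = 1.55 + 1.26 = 2.81; composite reliability = 0.8620.
Mean component reliability = 0.7750.
Difference = 0.8620 − 0.7750 = 0.087.

0.087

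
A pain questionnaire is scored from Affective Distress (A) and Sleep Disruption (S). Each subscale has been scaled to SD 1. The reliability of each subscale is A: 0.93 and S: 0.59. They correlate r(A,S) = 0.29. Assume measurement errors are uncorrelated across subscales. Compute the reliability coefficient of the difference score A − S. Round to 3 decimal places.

Var(A−S) = 1 + 1 − 2·0.29 = 2 − 0.58 = 1.42.
With uncorrelated errors the cross-covariances are all true-score covariance, so they carry over unchanged; only the diagonal terms shrink to ρᵢσᵢ².
True-score variance = [0.93 + 0.59] − 0.58 = 1.52 − 0.58 = 0.94.
Reliability = 0.94 / 1.42 = 0.662.

0.662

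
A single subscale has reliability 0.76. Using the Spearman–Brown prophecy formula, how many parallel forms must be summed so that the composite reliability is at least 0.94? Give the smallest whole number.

5

k ≥ ρ*(1−ρ₁)/(ρ₁(1−ρ*)) = 0.94·0.24 / (0.76·0.06) = 4.947.
Smallest integer k = 5.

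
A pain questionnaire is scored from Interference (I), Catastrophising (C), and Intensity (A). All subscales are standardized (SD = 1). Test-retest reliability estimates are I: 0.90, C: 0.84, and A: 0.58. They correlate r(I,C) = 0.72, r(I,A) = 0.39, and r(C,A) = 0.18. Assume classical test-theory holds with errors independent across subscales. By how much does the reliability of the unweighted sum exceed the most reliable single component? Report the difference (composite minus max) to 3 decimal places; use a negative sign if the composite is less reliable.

-0.022

Var(sum) = 3 + 2.58 = 5.58; true-score variance = 2.32 + 2.58 = 4.9; composite reliability = 0.8781.
Max component reliability = 0.9000.
Difference = 0.8781 − 0.9000 = -0.022.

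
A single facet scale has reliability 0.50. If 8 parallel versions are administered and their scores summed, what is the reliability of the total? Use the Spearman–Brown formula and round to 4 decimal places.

0.8889

ρ_k = kρ / (1 + (k−1)ρ) = 8·0.50 / (1 + 7·0.50) = 4.000 / 4.500 = 0.8889.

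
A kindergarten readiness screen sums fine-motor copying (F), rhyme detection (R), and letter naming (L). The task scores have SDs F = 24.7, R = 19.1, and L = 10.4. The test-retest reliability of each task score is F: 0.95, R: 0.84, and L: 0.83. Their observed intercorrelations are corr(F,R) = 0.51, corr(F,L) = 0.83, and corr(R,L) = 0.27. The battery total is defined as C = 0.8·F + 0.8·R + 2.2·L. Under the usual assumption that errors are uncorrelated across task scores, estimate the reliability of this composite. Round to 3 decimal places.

0.939

Var(C) = 0.8²·24.7² + 0.8²·19.1² + 2.2²·10.4² + 2·[0.64·24.7·19.1·0.51 + 1.76·24.7·10.4·0.83 + 1.76·19.1·10.4·0.27] = 1147.43 + 1247.26 = 2394.69.
Because errors are independent across components, Cov(Tᵢ,Tⱼ) = Cov(Xᵢ,Xⱼ); the off-diagonal part of the true-score variance is the same as above.
True-score variance = [0.8²·24.7²·0.95 + 0.8²·19.1²·0.84 + 2.2²·10.4²·0.83] + 1247.26 = 1001.56 + 1247.26 = 2248.82.
Reliability = 2248.82 / 2394.69 = 0.939.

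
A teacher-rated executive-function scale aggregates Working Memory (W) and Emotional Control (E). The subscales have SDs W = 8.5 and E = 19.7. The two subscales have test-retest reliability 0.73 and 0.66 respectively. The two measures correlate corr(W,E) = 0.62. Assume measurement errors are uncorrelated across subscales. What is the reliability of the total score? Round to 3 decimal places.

Var(W+E) = 8.5² + 19.7² + 2·[8.5·19.7·0.62] = 460.34 + 207.638 = 667.978.
Because errors are independent across components, Cov(Tᵢ,Tⱼ) = Cov(Xᵢ,Xⱼ); the off-diagonal part of the true-score variance is the same as above.
True-score variance = [8.5²·0.73 + 19.7²·0.66] + 207.638 = 308.882 + 207.638 = 516.52.
Reliability = 516.52 / 667.978 = 0.773.

0.773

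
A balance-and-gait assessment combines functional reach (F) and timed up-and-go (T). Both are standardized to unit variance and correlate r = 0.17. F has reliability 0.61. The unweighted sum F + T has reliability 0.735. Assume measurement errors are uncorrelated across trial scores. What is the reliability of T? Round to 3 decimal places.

Var(F+T) = 2 + 2·0.17 = 2.340.
True-score variance = ρ_F + ρ_T + 2·0.17, so 0.735 = (0.61 + ρ_T + 0.34) / 2.340.
ρ_T = 0.735·2.340 − 0.61 − 0.34 = 0.770.

0.770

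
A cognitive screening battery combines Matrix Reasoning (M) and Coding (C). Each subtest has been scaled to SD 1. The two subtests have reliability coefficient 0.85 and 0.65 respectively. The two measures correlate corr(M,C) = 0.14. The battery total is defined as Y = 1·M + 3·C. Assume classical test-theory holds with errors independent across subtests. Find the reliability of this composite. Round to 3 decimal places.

Var(Y) = 1 + 3² + 2·[3·0.14] = 10 + 0.84 = 10.84.
Under uncorrelated errors the observed covariances equal the true-score covariances, so only the own-variance terms attenuate.
True-score variance = [0.85 + 3²·0.65] + 0.84 = 6.7 + 0.84 = 7.54.
Reliability = 7.54 / 10.84 = 0.696.

0.696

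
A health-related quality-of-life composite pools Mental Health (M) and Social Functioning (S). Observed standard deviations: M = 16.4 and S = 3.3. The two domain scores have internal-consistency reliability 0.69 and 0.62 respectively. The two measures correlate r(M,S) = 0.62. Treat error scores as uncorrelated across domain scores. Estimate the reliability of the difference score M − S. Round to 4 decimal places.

Var(M−S) = 16.4² + 3.3² − 2·16.4·3.3·0.62 = 279.85 − 67.1088 = 212.741.
Because errors are independent across components, Cov(Tᵢ,Tⱼ) = Cov(Xᵢ,Xⱼ); the off-diagonal part of the true-score variance is the same as above.
True-score variance = [16.4²·0.69 + 3.3²·0.62] − 67.1088 = 192.334 − 67.1088 = 125.225.
Reliability = 125.225 / 212.741 = 0.5886.

0.5886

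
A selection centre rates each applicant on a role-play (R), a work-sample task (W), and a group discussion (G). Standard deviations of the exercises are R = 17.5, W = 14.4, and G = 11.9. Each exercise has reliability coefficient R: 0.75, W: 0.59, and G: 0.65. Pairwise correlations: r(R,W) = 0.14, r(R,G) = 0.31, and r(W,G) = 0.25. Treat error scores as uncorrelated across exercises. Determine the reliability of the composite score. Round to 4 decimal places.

0.7755

Var(R+W+G) = 17.5² + 14.4² + 11.9² + 2·[17.5·14.4·0.14 + 17.5·11.9·0.31 + 14.4·11.9·0.25] = 655.22 + 285.355 = 940.575.
Because errors are independent across components, Cov(Tᵢ,Tⱼ) = Cov(Xᵢ,Xⱼ); the off-diagonal part of the true-score variance is the same as above.
True-score variance = [17.5²·0.75 + 14.4²·0.59 + 11.9²·0.65] + 285.355 = 444.076 + 285.355 = 729.431.
Reliability = 729.431 / 940.575 = 0.7755.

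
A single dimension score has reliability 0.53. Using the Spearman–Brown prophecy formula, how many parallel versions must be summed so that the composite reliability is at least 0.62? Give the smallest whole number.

k ≥ ρ*(1−ρ₁)/(ρ₁(1−ρ*)) = 0.62·0.47 / (0.53·0.38) = 1.447.
Smallest integer k = 2.

2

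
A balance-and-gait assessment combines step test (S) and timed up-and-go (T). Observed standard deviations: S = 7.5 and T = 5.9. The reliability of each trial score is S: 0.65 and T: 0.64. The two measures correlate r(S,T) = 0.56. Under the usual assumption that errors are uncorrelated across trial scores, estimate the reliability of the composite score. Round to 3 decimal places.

Var(S+T) = 7.5² + 5.9² + 2·[7.5·5.9·0.56] = 91.06 + 49.56 = 140.62.
With uncorrelated errors the cross-covariances are all true-score covariance, so they carry over unchanged; only the diagonal terms shrink to ρᵢσᵢ².
True-score variance = [7.5²·0.65 + 5.9²·0.64] + 49.56 = 58.8409 + 49.56 = 108.401.
Reliability = 108.401 / 140.62 = 0.771.

0.771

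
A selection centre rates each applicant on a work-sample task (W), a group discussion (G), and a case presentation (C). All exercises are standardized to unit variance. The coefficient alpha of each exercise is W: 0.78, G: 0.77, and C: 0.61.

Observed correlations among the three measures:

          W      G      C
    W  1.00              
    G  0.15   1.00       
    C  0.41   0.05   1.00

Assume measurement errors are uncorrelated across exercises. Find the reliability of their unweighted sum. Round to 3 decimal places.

0.801

Var(W+G+C) = 3 + 2·[0.15 + 0.41 + 0.05] = 3 + 1.22 = 4.22.
Under uncorrelated errors the observed covariances equal the true-score covariances, so only the own-variance terms attenuate.
True-score variance = [0.78 + 0.77 + 0.61] + 1.22 = 2.16 + 1.22 = 3.38.
Reliability = 3.38 / 4.22 = 0.801.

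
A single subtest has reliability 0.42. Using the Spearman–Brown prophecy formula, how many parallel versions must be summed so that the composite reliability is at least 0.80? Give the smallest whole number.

k ≥ ρ*(1−ρ₁)/(ρ₁(1−ρ*)) = 0.80·0.58 / (0.42·0.20) = 5.524.
Smallest integer k = 6.

6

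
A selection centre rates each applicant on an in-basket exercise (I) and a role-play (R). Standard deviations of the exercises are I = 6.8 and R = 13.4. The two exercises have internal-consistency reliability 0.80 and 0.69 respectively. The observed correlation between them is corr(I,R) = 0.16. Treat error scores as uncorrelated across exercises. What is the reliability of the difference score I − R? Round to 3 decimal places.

0.670

Var(I−R) = 6.8² + 13.4² − 2·6.8·13.4·0.16 = 225.8 − 29.1584 = 196.642.
With uncorrelated errors the cross-covariances are all true-score covariance, so they carry over unchanged; only the diagonal terms shrink to ρᵢσᵢ².
True-score variance = [6.8²·0.80 + 13.4²·0.69] − 29.1584 = 160.888 − 29.1584 = 131.73.
Reliability = 131.73 / 196.642 = 0.670.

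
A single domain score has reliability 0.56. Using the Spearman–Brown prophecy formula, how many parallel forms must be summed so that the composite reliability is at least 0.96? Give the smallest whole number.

19

k ≥ ρ*(1−ρ₁)/(ρ₁(1−ρ*)) = 0.96·0.44 / (0.56·0.04) = 18.857.
Smallest integer k = 19.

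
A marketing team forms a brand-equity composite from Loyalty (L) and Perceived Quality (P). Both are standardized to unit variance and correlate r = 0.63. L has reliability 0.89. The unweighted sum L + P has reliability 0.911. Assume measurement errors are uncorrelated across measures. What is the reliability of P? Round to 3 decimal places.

0.820

Var(L+P) = 2 + 2·0.63 = 3.260.
True-score variance = ρ_L + ρ_P + 2·0.63, so 0.911 = (0.89 + ρ_P + 1.26) / 3.260.
ρ_P = 0.911·3.260 − 0.89 − 1.26 = 0.820.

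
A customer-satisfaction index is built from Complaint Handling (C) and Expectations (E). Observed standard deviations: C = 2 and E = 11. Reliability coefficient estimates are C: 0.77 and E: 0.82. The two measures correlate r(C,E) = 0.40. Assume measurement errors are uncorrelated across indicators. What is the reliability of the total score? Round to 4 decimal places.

Var(C+E) = 2² + 11² + 2·[2·11·0.40] = 125 + 17.6 = 142.6.
With uncorrelated errors the cross-covariances are all true-score covariance, so they carry over unchanged; only the diagonal terms shrink to ρᵢσᵢ².
True-score variance = [2²·0.77 + 11²·0.82] + 17.6 = 102.3 + 17.6 = 119.9.
Reliability = 119.9 / 142.6 = 0.8408.

0.8408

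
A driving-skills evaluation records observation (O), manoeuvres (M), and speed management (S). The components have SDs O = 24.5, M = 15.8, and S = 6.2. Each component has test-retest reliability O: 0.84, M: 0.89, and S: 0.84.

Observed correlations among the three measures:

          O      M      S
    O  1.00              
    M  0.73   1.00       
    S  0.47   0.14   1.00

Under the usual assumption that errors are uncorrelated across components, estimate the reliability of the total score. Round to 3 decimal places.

Var(O+M+S) = 24.5² + 15.8² + 6.2² + 2·[24.5·15.8·0.73 + 24.5·6.2·0.47 + 15.8·6.2·0.14] = 888.33 + 735.381 = 1623.71.
With uncorrelated errors the cross-covariances are all true-score covariance, so they carry over unchanged; only the diagonal terms shrink to ρᵢσᵢ².
True-score variance = [24.5²·0.84 + 15.8²·0.89 + 6.2²·0.84] + 735.381 = 758.679 + 735.381 = 1494.06.
Reliability = 1494.06 / 1623.71 = 0.920.

0.920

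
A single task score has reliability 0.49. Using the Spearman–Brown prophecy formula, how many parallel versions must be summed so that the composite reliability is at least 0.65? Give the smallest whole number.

k ≥ ρ*(1−ρ₁)/(ρ₁(1−ρ*)) = 0.65·0.51 / (0.49·0.35) = 1.933.
Smallest integer k = 2.

2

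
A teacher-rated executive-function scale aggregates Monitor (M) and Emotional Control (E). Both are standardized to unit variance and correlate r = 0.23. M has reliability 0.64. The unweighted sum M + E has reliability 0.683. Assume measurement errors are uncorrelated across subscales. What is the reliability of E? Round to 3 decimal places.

Var(M+E) = 2 + 2·0.23 = 2.460.
True-score variance = ρ_M + ρ_E + 2·0.23, so 0.683 = (0.64 + ρ_E + 0.46) / 2.460.
ρ_E = 0.683·2.460 − 0.64 − 0.46 = 0.580.

0.580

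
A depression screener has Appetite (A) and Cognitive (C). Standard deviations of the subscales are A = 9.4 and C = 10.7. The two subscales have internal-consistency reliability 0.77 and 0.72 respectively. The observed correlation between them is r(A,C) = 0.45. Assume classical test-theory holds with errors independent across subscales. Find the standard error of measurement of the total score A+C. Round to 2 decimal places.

7.24

Var(total) = 202.85 + 90.522 = 293.372.
True-score variance = 150.47 + 90.522 = 240.992, so reliability = 0.8215.
Error variance = 293.372 − 240.992 = 52.38; SEM = √52.38 = 7.24.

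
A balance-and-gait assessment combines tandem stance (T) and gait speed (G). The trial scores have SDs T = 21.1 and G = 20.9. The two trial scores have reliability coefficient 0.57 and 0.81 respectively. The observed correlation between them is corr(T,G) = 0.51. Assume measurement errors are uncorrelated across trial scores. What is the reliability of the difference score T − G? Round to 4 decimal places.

0.3650

Var(T−G) = 21.1² + 20.9² − 2·21.1·20.9·0.51 = 882.02 − 449.81 = 432.21.
Under uncorrelated errors the observed covariances equal the true-score covariances, so only the own-variance terms attenuate.
True-score variance = [21.1²·0.57 + 20.9²·0.81] − 449.81 = 607.586 − 449.81 = 157.776.
Reliability = 157.776 / 432.21 = 0.3650.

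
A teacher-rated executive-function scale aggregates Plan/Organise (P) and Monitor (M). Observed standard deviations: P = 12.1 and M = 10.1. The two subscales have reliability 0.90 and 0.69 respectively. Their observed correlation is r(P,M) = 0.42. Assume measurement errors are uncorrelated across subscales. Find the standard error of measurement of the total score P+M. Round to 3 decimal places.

Var(total) = 248.42 + 102.656 = 351.076.
True-score variance = 202.156 + 102.656 = 304.812, so reliability = 0.8682.
Error variance = 351.076 − 304.812 = 46.2641; SEM = √46.2641 = 6.802.

6.802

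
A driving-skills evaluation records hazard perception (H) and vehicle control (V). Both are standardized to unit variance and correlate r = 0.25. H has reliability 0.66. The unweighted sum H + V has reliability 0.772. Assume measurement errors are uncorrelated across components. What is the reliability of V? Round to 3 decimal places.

0.770

Var(H+V) = 2 + 2·0.25 = 2.500.
True-score variance = ρ_H + ρ_V + 2·0.25, so 0.772 = (0.66 + ρ_V + 0.50) / 2.500.
ρ_V = 0.772·2.500 − 0.66 − 0.50 = 0.770.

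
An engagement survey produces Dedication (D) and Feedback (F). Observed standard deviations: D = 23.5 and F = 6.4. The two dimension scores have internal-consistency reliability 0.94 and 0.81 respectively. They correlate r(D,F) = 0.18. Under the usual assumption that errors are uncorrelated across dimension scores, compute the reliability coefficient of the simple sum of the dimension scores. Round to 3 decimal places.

Var(D+F) = 23.5² + 6.4² + 2·[23.5·6.4·0.18] = 593.21 + 54.144 = 647.354.
Because errors are independent across components, Cov(Tᵢ,Tⱼ) = Cov(Xᵢ,Xⱼ); the off-diagonal part of the true-score variance is the same as above.
True-score variance = [23.5²·0.94 + 6.4²·0.81] + 54.144 = 552.293 + 54.144 = 606.437.
Reliability = 606.437 / 647.354 = 0.937.

0.937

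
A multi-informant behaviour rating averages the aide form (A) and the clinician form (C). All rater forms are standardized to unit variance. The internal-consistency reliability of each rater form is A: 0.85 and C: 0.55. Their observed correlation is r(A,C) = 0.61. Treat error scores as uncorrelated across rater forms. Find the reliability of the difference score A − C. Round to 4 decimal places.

0.2308

Var(A−C) = 1 + 1 − 2·0.61 = 2 − 1.22 = 0.78.
With uncorrelated errors the cross-covariances are all true-score covariance, so they carry over unchanged; only the diagonal terms shrink to ρᵢσᵢ².
True-score variance = [0.85 + 0.55] − 1.22 = 1.4 − 1.22 = 0.18.
Reliability = 0.18 / 0.78 = 0.2308.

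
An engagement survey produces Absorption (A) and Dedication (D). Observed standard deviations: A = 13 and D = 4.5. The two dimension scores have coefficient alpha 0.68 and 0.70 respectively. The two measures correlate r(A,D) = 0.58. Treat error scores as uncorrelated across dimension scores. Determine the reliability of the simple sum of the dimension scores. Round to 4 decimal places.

0.7660

Var(A+D) = 13² + 4.5² + 2·[13·4.5·0.58] = 189.25 + 67.86 = 257.11.
Because errors are independent across components, Cov(Tᵢ,Tⱼ) = Cov(Xᵢ,Xⱼ); the off-diagonal part of the true-score variance is the same as above.
True-score variance = [13²·0.68 + 4.5²·0.70] + 67.86 = 129.095 + 67.86 = 196.955.
Reliability = 196.955 / 257.11 = 0.7660.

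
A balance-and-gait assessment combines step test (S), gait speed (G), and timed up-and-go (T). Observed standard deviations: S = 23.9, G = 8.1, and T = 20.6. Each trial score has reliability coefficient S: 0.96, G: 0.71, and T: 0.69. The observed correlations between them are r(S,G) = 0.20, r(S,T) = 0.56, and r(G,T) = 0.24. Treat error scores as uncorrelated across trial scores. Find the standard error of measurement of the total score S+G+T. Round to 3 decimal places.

13.169

Var(total) = 1061.18 + 708.95 = 1770.13.
True-score variance = 887.753 + 708.95 = 1596.7, so reliability = 0.9020.
Error variance = 1770.13 − 1596.7 = 173.427; SEM = √173.427 = 13.169.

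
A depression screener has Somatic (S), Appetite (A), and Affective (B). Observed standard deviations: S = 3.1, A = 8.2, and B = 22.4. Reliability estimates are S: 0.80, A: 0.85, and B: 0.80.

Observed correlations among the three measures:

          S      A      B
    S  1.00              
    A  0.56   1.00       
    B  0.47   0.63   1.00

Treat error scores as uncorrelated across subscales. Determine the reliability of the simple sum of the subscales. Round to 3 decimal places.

0.876

Var(S+A+B) = 3.1² + 8.2² + 22.4² + 2·[3.1·8.2·0.56 + 3.1·22.4·0.47 + 8.2·22.4·0.63] = 578.61 + 325.181 = 903.791.
With uncorrelated errors the cross-covariances are all true-score covariance, so they carry over unchanged; only the diagonal terms shrink to ρᵢσᵢ².
True-score variance = [3.1²·0.80 + 8.2²·0.85 + 22.4²·0.80] + 325.181 = 466.25 + 325.181 = 791.431.
Reliability = 791.431 / 903.791 = 0.876.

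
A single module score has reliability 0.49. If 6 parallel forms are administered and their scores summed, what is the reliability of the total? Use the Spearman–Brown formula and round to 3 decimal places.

0.852

ρ_k = kρ / (1 + (k−1)ρ) = 6·0.49 / (1 + 5·0.49) = 2.940 / 3.450 = 0.852.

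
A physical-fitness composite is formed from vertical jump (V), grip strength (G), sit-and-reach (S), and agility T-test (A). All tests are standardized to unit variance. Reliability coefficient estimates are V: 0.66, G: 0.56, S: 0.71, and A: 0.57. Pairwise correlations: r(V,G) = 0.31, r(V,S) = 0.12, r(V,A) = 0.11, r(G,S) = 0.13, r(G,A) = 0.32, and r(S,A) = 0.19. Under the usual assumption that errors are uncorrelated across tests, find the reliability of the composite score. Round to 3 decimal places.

Var(V+G+S+A) = 4 + 2·[0.31 + 0.12 + 0.11 + 0.13 + 0.32 + 0.19] = 4 + 2.36 = 6.36.
With uncorrelated errors the cross-covariances are all true-score covariance, so they carry over unchanged; only the diagonal terms shrink to ρᵢσᵢ².
True-score variance = [0.66 + 0.56 + 0.71 + 0.57] + 2.36 = 2.5 + 2.36 = 4.86.
Reliability = 4.86 / 6.36 = 0.764.

0.764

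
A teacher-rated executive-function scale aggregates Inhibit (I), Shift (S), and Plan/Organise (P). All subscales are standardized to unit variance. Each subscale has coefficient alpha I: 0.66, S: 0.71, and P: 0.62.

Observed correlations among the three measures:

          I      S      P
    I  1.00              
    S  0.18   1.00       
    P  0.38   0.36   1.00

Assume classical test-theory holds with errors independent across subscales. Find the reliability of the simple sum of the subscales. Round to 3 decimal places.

Var(I+S+P) = 3 + 2·[0.18 + 0.38 + 0.36] = 3 + 1.84 = 4.84.
Because errors are independent across components, Cov(Tᵢ,Tⱼ) = Cov(Xᵢ,Xⱼ); the off-diagonal part of the true-score variance is the same as above.
True-score variance = [0.66 + 0.71 + 0.62] + 1.84 = 1.99 + 1.84 = 3.83.
Reliability = 3.83 / 4.84 = 0.791.

0.791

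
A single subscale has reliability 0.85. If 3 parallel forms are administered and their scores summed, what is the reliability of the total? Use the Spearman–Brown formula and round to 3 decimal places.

ρ_k = kρ / (1 + (k−1)ρ) = 3·0.85 / (1 + 2·0.85) = 2.550 / 2.700 = 0.944.

0.944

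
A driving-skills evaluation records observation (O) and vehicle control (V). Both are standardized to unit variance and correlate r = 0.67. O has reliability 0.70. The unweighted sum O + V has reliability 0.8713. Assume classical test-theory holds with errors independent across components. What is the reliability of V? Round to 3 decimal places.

0.870

Var(O+V) = 2 + 2·0.67 = 3.340.
True-score variance = ρ_O + ρ_V + 2·0.67, so 0.8713 = (0.70 + ρ_V + 1.34) / 3.340.
ρ_V = 0.8713·3.340 − 0.70 − 1.34 = 0.870.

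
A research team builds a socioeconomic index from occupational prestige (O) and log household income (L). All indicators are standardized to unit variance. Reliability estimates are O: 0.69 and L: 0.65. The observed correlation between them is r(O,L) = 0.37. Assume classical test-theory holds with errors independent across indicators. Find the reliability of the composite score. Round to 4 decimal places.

Var(O+L) = 2 + 2·[0.37] = 2 + 0.74 = 2.74.
Because errors are independent across components, Cov(Tᵢ,Tⱼ) = Cov(Xᵢ,Xⱼ); the off-diagonal part of the true-score variance is the same as above.
True-score variance = [0.69 + 0.65] + 0.74 = 1.34 + 0.74 = 2.08.
Reliability = 2.08 / 2.74 = 0.7591.

0.7591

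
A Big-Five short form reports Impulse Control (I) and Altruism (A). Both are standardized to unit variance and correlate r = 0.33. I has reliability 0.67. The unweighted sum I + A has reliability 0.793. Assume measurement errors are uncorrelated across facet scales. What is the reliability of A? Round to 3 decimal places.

Var(I+A) = 2 + 2·0.33 = 2.660.
True-score variance = ρ_I + ρ_A + 2·0.33, so 0.793 = (0.67 + ρ_A + 0.66) / 2.660.
ρ_A = 0.793·2.660 − 0.67 − 0.66 = 0.779.

0.779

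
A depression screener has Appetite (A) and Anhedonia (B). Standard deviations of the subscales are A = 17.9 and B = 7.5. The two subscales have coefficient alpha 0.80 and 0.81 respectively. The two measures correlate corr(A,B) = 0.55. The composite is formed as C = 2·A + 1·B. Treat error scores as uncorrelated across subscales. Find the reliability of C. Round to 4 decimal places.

Var(C) = 2²·17.9² + 7.5² + 2·[2·17.9·7.5·0.55] = 1337.89 + 295.35 = 1633.24.
Under uncorrelated errors the observed covariances equal the true-score covariances, so only the own-variance terms attenuate.
True-score variance = [2²·17.9²·0.80 + 7.5²·0.81] + 295.35 = 1070.87 + 295.35 = 1366.22.
Reliability = 1366.22 / 1633.24 = 0.8365.

0.8365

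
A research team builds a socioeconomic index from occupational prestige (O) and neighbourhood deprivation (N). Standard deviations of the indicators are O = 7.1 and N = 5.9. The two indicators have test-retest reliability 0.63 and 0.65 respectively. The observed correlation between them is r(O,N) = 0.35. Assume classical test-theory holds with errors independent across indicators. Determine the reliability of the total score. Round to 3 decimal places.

Var(O+N) = 7.1² + 5.9² + 2·[7.1·5.9·0.35] = 85.22 + 29.323 = 114.543.
Because errors are independent across components, Cov(Tᵢ,Tⱼ) = Cov(Xᵢ,Xⱼ); the off-diagonal part of the true-score variance is the same as above.
True-score variance = [7.1²·0.63 + 5.9²·0.65] + 29.323 = 54.3848 + 29.323 = 83.7078.
Reliability = 83.7078 / 114.543 = 0.731.

0.731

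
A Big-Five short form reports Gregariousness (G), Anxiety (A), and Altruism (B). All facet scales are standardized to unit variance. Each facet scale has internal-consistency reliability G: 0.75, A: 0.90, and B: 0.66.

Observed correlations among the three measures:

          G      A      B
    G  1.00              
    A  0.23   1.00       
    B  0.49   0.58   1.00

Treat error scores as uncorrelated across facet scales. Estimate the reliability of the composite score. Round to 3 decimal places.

0.877

Var(G+A+B) = 3 + 2·[0.23 + 0.49 + 0.58] = 3 + 2.6 = 5.6.
Because errors are independent across components, Cov(Tᵢ,Tⱼ) = Cov(Xᵢ,Xⱼ); the off-diagonal part of the true-score variance is the same as above.
True-score variance = [0.75 + 0.90 + 0.66] + 2.6 = 2.31 + 2.6 = 4.91.
Reliability = 4.91 / 5.6 = 0.877.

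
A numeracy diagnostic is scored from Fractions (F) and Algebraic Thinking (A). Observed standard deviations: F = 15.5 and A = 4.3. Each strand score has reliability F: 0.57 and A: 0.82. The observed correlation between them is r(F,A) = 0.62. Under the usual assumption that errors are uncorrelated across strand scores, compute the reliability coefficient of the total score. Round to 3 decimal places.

0.688

Var(F+A) = 15.5² + 4.3² + 2·[15.5·4.3·0.62] = 258.74 + 82.646 = 341.386.
With uncorrelated errors the cross-covariances are all true-score covariance, so they carry over unchanged; only the diagonal terms shrink to ρᵢσᵢ².
True-score variance = [15.5²·0.57 + 4.3²·0.82] + 82.646 = 152.104 + 82.646 = 234.75.
Reliability = 234.75 / 341.386 = 0.688.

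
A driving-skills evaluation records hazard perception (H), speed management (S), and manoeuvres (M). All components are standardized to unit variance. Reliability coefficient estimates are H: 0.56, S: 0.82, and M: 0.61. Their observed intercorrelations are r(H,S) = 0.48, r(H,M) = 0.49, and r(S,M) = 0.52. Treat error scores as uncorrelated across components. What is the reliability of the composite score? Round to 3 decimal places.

0.831

Var(H+S+M) = 3 + 2·[0.48 + 0.49 + 0.52] = 3 + 2.98 = 5.98.
Under uncorrelated errors the observed covariances equal the true-score covariances, so only the own-variance terms attenuate.
True-score variance = [0.56 + 0.82 + 0.61] + 2.98 = 1.99 + 2.98 = 4.97.
Reliability = 4.97 / 5.98 = 0.831.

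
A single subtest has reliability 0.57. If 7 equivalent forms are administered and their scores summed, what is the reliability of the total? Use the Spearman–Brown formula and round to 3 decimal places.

ρ_k = kρ / (1 + (k−1)ρ) = 7·0.57 / (1 + 6·0.57) = 3.990 / 4.420 = 0.903.

0.903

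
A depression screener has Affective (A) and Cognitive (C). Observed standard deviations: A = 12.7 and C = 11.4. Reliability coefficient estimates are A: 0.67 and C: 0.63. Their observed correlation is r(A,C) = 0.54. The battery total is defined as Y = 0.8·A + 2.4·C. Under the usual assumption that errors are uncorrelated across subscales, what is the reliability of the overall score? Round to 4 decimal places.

Var(Y) = 0.8²·12.7² + 2.4²·11.4² + 2·[1.92·12.7·11.4·0.54] = 851.795 + 300.216 = 1152.01.
Because errors are independent across components, Cov(Tᵢ,Tⱼ) = Cov(Xᵢ,Xⱼ); the off-diagonal part of the true-score variance is the same as above.
True-score variance = [0.8²·12.7²·0.67 + 2.4²·11.4²·0.63] + 300.216 = 540.76 + 300.216 = 840.976.
Reliability = 840.976 / 1152.01 = 0.7300.

0.7300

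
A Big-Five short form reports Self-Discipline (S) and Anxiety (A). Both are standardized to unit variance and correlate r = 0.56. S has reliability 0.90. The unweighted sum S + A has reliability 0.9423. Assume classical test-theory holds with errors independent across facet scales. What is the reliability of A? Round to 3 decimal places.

Var(S+A) = 2 + 2·0.56 = 3.120.
True-score variance = ρ_S + ρ_A + 2·0.56, so 0.9423 = (0.90 + ρ_A + 1.12) / 3.120.
ρ_A = 0.9423·3.120 − 0.90 − 1.12 = 0.920.

0.920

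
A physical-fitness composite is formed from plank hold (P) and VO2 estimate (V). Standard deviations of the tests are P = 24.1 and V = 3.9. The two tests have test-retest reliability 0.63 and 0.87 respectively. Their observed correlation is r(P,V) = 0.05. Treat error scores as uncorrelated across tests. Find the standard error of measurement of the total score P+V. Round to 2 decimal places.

Var(total) = 596.02 + 9.399 = 605.419.
True-score variance = 379.143 + 9.399 = 388.542, so reliability = 0.6418.
Error variance = 605.419 − 388.542 = 216.877; SEM = √216.877 = 14.73.

14.73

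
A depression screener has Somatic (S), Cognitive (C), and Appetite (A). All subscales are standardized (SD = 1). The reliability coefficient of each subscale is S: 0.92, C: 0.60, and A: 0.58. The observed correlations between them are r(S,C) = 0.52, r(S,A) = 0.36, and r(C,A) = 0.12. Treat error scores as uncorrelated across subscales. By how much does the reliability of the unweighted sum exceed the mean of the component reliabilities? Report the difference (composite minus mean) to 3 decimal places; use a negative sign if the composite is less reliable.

0.120

Var(sum) = 3 + 2 = 5; true-score variance = 2.1 + 2 = 4.1; composite reliability = 0.8200.
Mean component reliability = 0.7000.
Difference = 0.8200 − 0.7000 = 0.120.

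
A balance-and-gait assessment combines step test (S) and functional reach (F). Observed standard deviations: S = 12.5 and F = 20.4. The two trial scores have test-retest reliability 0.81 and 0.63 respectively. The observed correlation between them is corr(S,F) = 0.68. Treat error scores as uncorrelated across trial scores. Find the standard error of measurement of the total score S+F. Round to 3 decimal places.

13.552

Var(total) = 572.41 + 346.8 = 919.21.
True-score variance = 388.743 + 346.8 = 735.543, so reliability = 0.8002.
Error variance = 919.21 − 735.543 = 183.667; SEM = √183.667 = 13.552.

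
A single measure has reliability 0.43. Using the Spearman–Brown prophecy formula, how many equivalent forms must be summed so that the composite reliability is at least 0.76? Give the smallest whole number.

k ≥ ρ*(1−ρ₁)/(ρ₁(1−ρ*)) = 0.76·0.57 / (0.43·0.24) = 4.198.
Smallest integer k = 5.

5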